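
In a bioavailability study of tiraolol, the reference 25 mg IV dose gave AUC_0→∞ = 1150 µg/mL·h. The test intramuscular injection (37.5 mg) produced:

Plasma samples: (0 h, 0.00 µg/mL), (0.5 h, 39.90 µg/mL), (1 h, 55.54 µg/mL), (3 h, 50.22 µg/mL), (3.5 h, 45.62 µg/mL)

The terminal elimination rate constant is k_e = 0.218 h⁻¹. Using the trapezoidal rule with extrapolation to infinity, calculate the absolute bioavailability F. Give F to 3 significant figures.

F = 0.216

Trapezoidal AUC_0→3.5 (intramuscular injection):
  [0→0.5]: (0.00+39.90)/2 × 0.5 = 9.975
  [0.5→1]: (39.90+55.54)/2 × 0.5 = 23.86
  [1→3]: (55.54+50.22)/2 × 2 = 105.76
  [3→3.5]: (50.22+45.62)/2 × 0.5 = 23.96
  Sum = 163.555 µg/mL·h
Tail: C_last/k_e = 45.62/0.218 = 209.266
AUC_0→∞ (intramuscular injection) = 163.555 + 209.266 = 372.821 µg/mL·h
F = (AUC_ev/D_ev)/(AUC_iv/D_iv) = (372.821/37.5)/(1150/25) = 9.94189/46 = 0.2161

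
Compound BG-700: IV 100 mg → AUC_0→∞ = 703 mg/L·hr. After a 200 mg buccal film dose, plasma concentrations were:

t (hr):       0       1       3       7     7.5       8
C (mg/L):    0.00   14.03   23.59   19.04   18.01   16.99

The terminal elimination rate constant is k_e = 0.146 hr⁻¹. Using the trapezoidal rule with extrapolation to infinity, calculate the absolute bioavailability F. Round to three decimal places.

F = 0.188

Trapezoidal AUC_0→8 (buccal film):
  [0→1]: (0.00+14.03)/2 × 1 = 7.015
  [1→3]: (14.03+23.59)/2 × 2 = 37.62
  [3→7]: (23.59+19.04)/2 × 4 = 85.26
  [7→7.5]: (19.04+18.01)/2 × 0.5 = 9.2625
  [7.5→8]: (18.01+16.99)/2 × 0.5 = 8.75
  Sum = 147.9075 mg/L·hr
Tail: C_last/k_e = 16.99/0.146 = 116.370
AUC_0→∞ (buccal film) = 147.9075 + 116.370 = 264.2775 mg/L·hr
F = (AUC_ev/D_ev)/(AUC_iv/D_iv) = (264.2775/200)/(703/100) = 1.3213875/7.03 = 0.1880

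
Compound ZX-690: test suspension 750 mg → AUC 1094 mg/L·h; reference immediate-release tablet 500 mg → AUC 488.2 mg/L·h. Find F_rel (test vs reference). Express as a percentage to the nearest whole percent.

F_rel = 149%

F_rel = (AUC_test/D_test) / (AUC_ref/D_ref)
      = (1094/750) / (488.2/500)
      = 1.45867 / 0.9764 = 1.4939 = 149.39%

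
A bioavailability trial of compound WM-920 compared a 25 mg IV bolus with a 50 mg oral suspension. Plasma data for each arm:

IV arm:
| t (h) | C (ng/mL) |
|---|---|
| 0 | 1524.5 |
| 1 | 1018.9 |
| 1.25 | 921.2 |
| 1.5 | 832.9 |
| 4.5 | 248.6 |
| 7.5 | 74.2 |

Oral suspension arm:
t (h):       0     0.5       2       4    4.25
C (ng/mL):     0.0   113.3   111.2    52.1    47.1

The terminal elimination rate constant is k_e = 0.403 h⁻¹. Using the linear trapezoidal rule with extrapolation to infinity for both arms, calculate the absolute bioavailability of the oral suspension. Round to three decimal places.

F = 0.061

Trapezoidal AUC_0→7.5 (IV):
  [0→1]: (1524.5+1018.9)/2 × 1 = 1271.7
  [1→1.25]: (1018.9+921.2)/2 × 0.25 = 242.5125
  [1.25→1.5]: (921.2+832.9)/2 × 0.25 = 219.2625
  [1.5→4.5]: (832.9+248.6)/2 × 3 = 1622.25
  [4.5→7.5]: (248.6+74.2)/2 × 3 = 484.2
  Sum = 3839.925 ng/mL·h
IV tail: 74.2/0.403 = 184.119; AUC_iv,0→∞ = 3839.925 + 184.119 = 4024.044 ng/mL·h
Trapezoidal AUC_0→4.25 (oral suspension):
  [0→0.5]: (0.0+113.3)/2 × 0.5 = 28.325
  [0.5→2]: (113.3+111.2)/2 × 1.5 = 168.375
  [2→4]: (111.2+52.1)/2 × 2 = 163.3
  [4→4.25]: (52.1+47.1)/2 × 0.25 = 12.4
  Sum = 372.4 ng/mL·h
oral suspension tail: 47.1/0.403 = 116.873; AUC_ev,0→∞ = 372.4 + 116.873 = 489.273 ng/mL·h
F = (AUC_ev/D_ev)/(AUC_iv/D_iv) = (489.273/50)/(4024.044/25) = 9.78546/160.96176 = 0.0608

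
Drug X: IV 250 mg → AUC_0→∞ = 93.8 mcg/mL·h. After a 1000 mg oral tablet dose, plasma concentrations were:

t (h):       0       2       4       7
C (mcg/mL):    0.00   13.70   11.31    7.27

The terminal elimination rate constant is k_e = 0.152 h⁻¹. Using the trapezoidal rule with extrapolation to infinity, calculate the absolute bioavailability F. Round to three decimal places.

Trapezoidal AUC_0→7 (oral tablet):
  [0→2]: (0.00+13.70)/2 × 2 = 13.7
  [2→4]: (13.70+11.31)/2 × 2 = 25.01
  [4→7]: (11.31+7.27)/2 × 3 = 27.87
  Sum = 66.58 mcg/mL·h
Tail: C_last/k_e = 7.27/0.152 = 47.829
AUC_0→∞ (oral tablet) = 66.58 + 47.829 = 114.409 mcg/mL·h
F = (AUC_ev/D_ev)/(AUC_iv/D_iv) = (114.409/1000)/(93.8/250) = 0.114409/0.3752 = 0.3049

F = 0.305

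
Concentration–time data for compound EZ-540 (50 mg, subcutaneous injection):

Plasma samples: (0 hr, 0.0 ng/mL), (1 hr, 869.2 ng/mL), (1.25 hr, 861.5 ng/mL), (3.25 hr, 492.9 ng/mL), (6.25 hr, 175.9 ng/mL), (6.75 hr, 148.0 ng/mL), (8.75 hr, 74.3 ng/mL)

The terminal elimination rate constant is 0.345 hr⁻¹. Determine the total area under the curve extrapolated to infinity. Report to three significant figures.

Trapezoidal AUC_0→8.75:
  [0→1]: (0.0+869.2)/2 × 1 = 434.6
  [1→1.25]: (869.2+861.5)/2 × 0.25 = 216.3375
  [1.25→3.25]: (861.5+492.9)/2 × 2 = 1354.4
  [3.25→6.25]: (492.9+175.9)/2 × 3 = 1003.2
  [6.25→6.75]: (175.9+148.0)/2 × 0.5 = 80.975
  [6.75→8.75]: (148.0+74.3)/2 × 2 = 222.3
  Sum = 3311.8125 ng/mL·hr
Extrapolated tail: C_last / k_e = 74.3 / 0.345 = 215.362
AUC_0→∞ = 3311.8125 + 215.362 = 3527.1745 ng/mL·hr

AUC = 3530 ng/mL·hr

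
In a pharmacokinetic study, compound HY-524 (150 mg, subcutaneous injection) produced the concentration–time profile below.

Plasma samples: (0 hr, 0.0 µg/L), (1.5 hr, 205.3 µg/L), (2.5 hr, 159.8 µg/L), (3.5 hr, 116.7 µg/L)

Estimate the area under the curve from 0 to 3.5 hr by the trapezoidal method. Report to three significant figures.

AUC = 475 µg/L·hr

Trapezoidal AUC_0→3.5:
  [0→1.5]: (0.0+205.3)/2 × 1.5 = 153.975
  [1.5→2.5]: (205.3+159.8)/2 × 1 = 182.55
  [2.5→3.5]: (159.8+116.7)/2 × 1 = 138.25
  Sum = 474.775 µg/L·hr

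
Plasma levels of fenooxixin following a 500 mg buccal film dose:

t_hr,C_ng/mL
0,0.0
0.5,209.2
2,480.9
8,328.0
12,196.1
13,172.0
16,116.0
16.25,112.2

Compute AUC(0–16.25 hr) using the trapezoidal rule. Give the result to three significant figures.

Trapezoidal AUC_0→16.25:
  [0→0.5]: (0.0+209.2)/2 × 0.5 = 52.3
  [0.5→2]: (209.2+480.9)/2 × 1.5 = 517.575
  [2→8]: (480.9+328.0)/2 × 6 = 2426.7
  [8→12]: (328.0+196.1)/2 × 4 = 1048.2
  [12→13]: (196.1+172.0)/2 × 1 = 184.05
  [13→16]: (172.0+116.0)/2 × 3 = 432.0
  [16→16.25]: (116.0+112.2)/2 × 0.25 = 28.525
  Sum = 4689.35 ng/mL·hr

AUC = 4690 ng/mL·hr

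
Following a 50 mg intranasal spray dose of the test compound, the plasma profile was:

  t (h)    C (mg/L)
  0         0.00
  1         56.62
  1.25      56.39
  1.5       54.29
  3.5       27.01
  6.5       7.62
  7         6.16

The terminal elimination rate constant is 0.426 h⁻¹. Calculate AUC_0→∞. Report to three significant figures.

AUC = 207 mg/L·h

Trapezoidal AUC_0→7:
  [0→1]: (0.00+56.62)/2 × 1 = 28.31
  [1→1.25]: (56.62+56.39)/2 × 0.25 = 14.12625
  [1.25→1.5]: (56.39+54.29)/2 × 0.25 = 13.835
  [1.5→3.5]: (54.29+27.01)/2 × 2 = 81.3
  [3.5→6.5]: (27.01+7.62)/2 × 3 = 51.945
  [6.5→7]: (7.62+6.16)/2 × 0.5 = 3.445
  Sum = 192.96125 mg/L·h
Extrapolated tail: C_last / k_e = 6.16 / 0.426 = 14.460
AUC_0→∞ = 192.96125 + 14.460 = 207.42125 mg/L·h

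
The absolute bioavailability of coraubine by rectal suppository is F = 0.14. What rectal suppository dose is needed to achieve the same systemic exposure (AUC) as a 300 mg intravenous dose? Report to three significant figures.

D_rectal = 2140 mg

For equal systemic exposure: F × D_ev = D_iv
D_ev = D_iv / F = 300 / 0.14 = 2142.86 mg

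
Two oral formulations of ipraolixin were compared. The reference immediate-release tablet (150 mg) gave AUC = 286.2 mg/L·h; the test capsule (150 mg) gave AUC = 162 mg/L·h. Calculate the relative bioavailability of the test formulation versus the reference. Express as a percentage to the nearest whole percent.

F_rel = 57%

F_rel = (AUC_test/D_test) / (AUC_ref/D_ref)
      = (162/150) / (286.2/150)
      = 1.08 / 1.908 = 0.5660 = 56.60%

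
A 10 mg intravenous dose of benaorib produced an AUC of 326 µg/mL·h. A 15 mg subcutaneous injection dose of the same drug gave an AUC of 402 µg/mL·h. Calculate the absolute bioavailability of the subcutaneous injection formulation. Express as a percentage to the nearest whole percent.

F = (AUC_ev / D_ev) / (AUC_iv / D_iv)
  = (402/15) / (326/10)
  = 26.8 / 32.6 = 0.8221
  = 82.21%

F = 82%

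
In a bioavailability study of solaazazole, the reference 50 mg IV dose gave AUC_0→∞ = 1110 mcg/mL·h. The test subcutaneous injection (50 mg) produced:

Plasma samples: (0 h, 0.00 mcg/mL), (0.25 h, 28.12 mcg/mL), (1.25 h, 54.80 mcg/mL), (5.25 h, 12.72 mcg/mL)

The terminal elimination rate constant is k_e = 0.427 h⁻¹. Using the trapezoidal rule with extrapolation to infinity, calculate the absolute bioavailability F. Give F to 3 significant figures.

F = 0.189

Trapezoidal AUC_0→5.25 (subcutaneous injection):
  [0→0.25]: (0.00+28.12)/2 × 0.25 = 3.515
  [0.25→1.25]: (28.12+54.80)/2 × 1 = 41.46
  [1.25→5.25]: (54.80+12.72)/2 × 4 = 135.04
  Sum = 180.015 mcg/mL·h
Tail: C_last/k_e = 12.72/0.427 = 29.789
AUC_0→∞ (subcutaneous injection) = 180.015 + 29.789 = 209.804 mcg/mL·h
F = (AUC_ev/D_ev)/(AUC_iv/D_iv) = (209.804/50)/(1110/50) = 4.19608/22.2 = 0.1890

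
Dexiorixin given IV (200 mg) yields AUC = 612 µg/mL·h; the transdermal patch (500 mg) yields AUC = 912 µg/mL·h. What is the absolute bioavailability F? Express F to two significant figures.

F = (AUC_ev / D_ev) / (AUC_iv / D_iv)
  = (912/500) / (612/200)
  = 1.824 / 3.06 = 0.5961

F = 0.60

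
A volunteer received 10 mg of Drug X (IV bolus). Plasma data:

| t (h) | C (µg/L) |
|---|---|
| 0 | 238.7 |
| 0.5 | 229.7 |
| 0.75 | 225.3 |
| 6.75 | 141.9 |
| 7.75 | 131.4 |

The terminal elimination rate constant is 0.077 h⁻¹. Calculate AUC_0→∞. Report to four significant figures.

AUC = 3119 µg/L·h

Trapezoidal AUC_0→7.75:
  [0→0.5]: (238.7+229.7)/2 × 0.5 = 117.1
  [0.5→0.75]: (229.7+225.3)/2 × 0.25 = 56.875
  [0.75→6.75]: (225.3+141.9)/2 × 6 = 1101.6
  [6.75→7.75]: (141.9+131.4)/2 × 1 = 136.65
  Sum = 1412.225 µg/L·h
Extrapolated tail: C_last / k_e = 131.4 / 0.077 = 1706.494
AUC_0→∞ = 1412.225 + 1706.494 = 3118.719 µg/L·h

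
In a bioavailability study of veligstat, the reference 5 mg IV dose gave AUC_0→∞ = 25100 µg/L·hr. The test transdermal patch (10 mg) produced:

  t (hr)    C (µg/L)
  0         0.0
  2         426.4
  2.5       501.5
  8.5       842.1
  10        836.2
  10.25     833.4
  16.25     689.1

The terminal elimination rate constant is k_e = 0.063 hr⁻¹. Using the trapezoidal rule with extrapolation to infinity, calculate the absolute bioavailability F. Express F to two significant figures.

F = 0.43

Trapezoidal AUC_0→16.25 (transdermal patch):
  [0→2]: (0.0+426.4)/2 × 2 = 426.4
  [2→2.5]: (426.4+501.5)/2 × 0.5 = 231.975
  [2.5→8.5]: (501.5+842.1)/2 × 6 = 4030.8
  [8.5→10]: (842.1+836.2)/2 × 1.5 = 1258.725
  [10→10.25]: (836.2+833.4)/2 × 0.25 = 208.7
  [10.25→16.25]: (833.4+689.1)/2 × 6 = 4567.5
  Sum = 10724.1 µg/L·hr
Tail: C_last/k_e = 689.1/0.063 = 10938.095
AUC_0→∞ (transdermal patch) = 10724.1 + 10938.095 = 21662.195 µg/L·hr
F = (AUC_ev/D_ev)/(AUC_iv/D_iv) = (21662.195/10)/(25100/5) = 2166.2195/5020 = 0.4315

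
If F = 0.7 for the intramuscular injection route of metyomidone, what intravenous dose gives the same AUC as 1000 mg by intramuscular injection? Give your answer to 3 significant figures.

D_iv = 700 mg

Systemic exposure from an extravascular dose = F × D_ev, so the equivalent IV dose is F × D_ev.
D_iv = F × D_ev = 0.7 × 1000 = 700 mg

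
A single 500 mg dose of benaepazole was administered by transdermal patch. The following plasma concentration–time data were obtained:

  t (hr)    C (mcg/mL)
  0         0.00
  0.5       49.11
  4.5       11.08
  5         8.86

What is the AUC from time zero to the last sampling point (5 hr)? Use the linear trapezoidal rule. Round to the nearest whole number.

AUC = 138 mcg/mL·hr

Trapezoidal AUC_0→5:
  [0→0.5]: (0.00+49.11)/2 × 0.5 = 12.2775
  [0.5→4.5]: (49.11+11.08)/2 × 4 = 120.38
  [4.5→5]: (11.08+8.86)/2 × 0.5 = 4.985
  Sum = 137.6425 mcg/mL·hr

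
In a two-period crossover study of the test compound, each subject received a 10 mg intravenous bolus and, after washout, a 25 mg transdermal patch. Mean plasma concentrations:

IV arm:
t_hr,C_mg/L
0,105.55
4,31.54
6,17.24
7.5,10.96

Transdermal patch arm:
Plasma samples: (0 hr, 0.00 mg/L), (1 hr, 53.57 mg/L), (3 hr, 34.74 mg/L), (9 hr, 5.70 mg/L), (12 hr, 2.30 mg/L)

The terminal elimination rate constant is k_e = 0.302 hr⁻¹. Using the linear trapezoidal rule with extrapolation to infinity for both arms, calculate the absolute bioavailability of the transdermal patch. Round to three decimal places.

Trapezoidal AUC_0→7.5 (IV):
  [0→4]: (105.55+31.54)/2 × 4 = 274.18
  [4→6]: (31.54+17.24)/2 × 2 = 48.78
  [6→7.5]: (17.24+10.96)/2 × 1.5 = 21.15
  Sum = 344.11 mg/L·hr
IV tail: 10.96/0.302 = 36.291; AUC_iv,0→∞ = 344.11 + 36.291 = 380.401 mg/L·hr
Trapezoidal AUC_0→12 (transdermal patch):
  [0→1]: (0.00+53.57)/2 × 1 = 26.785
  [1→3]: (53.57+34.74)/2 × 2 = 88.31
  [3→9]: (34.74+5.70)/2 × 6 = 121.32
  [9→12]: (5.70+2.30)/2 × 3 = 12.0
  Sum = 248.415 mg/L·hr
transdermal patch tail: 2.30/0.302 = 7.616; AUC_ev,0→∞ = 248.415 + 7.616 = 256.031 mg/L·hr
F = (AUC_ev/D_ev)/(AUC_iv/D_iv) = (256.031/25)/(380.401/10) = 10.24124/38.0401 = 0.2692

F = 0.269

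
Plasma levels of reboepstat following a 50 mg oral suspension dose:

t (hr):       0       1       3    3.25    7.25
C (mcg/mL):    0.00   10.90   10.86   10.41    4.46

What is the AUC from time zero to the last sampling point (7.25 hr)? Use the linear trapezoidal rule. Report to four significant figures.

Trapezoidal AUC_0→7.25:
  [0→1]: (0.00+10.90)/2 × 1 = 5.45
  [1→3]: (10.90+10.86)/2 × 2 = 21.76
  [3→3.25]: (10.86+10.41)/2 × 0.25 = 2.65875
  [3.25→7.25]: (10.41+4.46)/2 × 4 = 29.74
  Sum = 59.60875 mcg/mL·hr

AUC = 59.61 mcg/mL·hr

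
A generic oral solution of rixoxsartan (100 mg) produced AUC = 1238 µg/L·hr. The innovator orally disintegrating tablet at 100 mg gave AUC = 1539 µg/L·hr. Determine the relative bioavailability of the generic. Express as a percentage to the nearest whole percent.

F_rel = 80%

F_rel = (AUC_test/D_test) / (AUC_ref/D_ref)
      = (1238/100) / (1539/100)
      = 12.38 / 15.39 = 0.8044 = 80.44%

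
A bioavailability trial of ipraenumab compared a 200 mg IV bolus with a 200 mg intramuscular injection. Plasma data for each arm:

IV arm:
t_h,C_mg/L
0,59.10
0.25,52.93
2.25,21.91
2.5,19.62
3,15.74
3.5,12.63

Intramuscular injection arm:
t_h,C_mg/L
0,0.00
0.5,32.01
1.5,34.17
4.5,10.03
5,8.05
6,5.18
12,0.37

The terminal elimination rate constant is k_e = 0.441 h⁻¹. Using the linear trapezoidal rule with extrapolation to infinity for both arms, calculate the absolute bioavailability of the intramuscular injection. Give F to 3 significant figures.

F = 0.981

Trapezoidal AUC_0→3.5 (IV):
  [0→0.25]: (59.10+52.93)/2 × 0.25 = 14.00375
  [0.25→2.25]: (52.93+21.91)/2 × 2 = 74.84
  [2.25→2.5]: (21.91+19.62)/2 × 0.25 = 5.19125
  [2.5→3]: (19.62+15.74)/2 × 0.5 = 8.84
  [3→3.5]: (15.74+12.63)/2 × 0.5 = 7.0925
  Sum = 109.9675 mg/L·h
IV tail: 12.63/0.441 = 28.639; AUC_iv,0→∞ = 109.9675 + 28.639 = 138.6065 mg/L·h
Trapezoidal AUC_0→12 (intramuscular injection):
  [0→0.5]: (0.00+32.01)/2 × 0.5 = 8.0025
  [0.5→1.5]: (32.01+34.17)/2 × 1 = 33.09
  [1.5→4.5]: (34.17+10.03)/2 × 3 = 66.3
  [4.5→5]: (10.03+8.05)/2 × 0.5 = 4.52
  [5→6]: (8.05+5.18)/2 × 1 = 6.615
  [6→12]: (5.18+0.37)/2 × 6 = 16.65
  Sum = 135.1775 mg/L·h
intramuscular injection tail: 0.37/0.441 = 0.839; AUC_ev,0→∞ = 135.1775 + 0.839 = 136.0165 mg/L·h
F = (AUC_ev/D_ev)/(AUC_iv/D_iv) = (136.0165/200)/(138.6065/200) = 0.6800825/0.6930325 = 0.9813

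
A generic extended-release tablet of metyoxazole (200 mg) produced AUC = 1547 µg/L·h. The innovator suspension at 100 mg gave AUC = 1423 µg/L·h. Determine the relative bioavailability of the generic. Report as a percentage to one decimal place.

F_rel = (AUC_test/D_test) / (AUC_ref/D_ref)
      = (1547/200) / (1423/100)
      = 7.735 / 14.23 = 0.5436 = 54.36%

F_rel = 54.4%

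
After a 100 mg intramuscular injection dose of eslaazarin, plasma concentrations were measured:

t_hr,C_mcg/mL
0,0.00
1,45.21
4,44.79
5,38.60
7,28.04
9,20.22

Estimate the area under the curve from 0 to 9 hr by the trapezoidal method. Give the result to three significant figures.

AUC = 314 mcg/mL·hr

Trapezoidal AUC_0→9:
  [0→1]: (0.00+45.21)/2 × 1 = 22.605
  [1→4]: (45.21+44.79)/2 × 3 = 135.0
  [4→5]: (44.79+38.60)/2 × 1 = 41.695
  [5→7]: (38.60+28.04)/2 × 2 = 66.64
  [7→9]: (28.04+20.22)/2 × 2 = 48.26
  Sum = 314.2 mcg/mL·hr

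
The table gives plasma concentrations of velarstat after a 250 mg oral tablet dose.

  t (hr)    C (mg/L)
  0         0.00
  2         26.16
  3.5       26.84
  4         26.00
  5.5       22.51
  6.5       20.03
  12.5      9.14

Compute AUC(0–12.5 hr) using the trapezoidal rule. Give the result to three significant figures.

AUC = 224 mg/L·hr

Trapezoidal AUC_0→12.5:
  [0→2]: (0.00+26.16)/2 × 2 = 26.16
  [2→3.5]: (26.16+26.84)/2 × 1.5 = 39.75
  [3.5→4]: (26.84+26.00)/2 × 0.5 = 13.21
  [4→5.5]: (26.00+22.51)/2 × 1.5 = 36.3825
  [5.5→6.5]: (22.51+20.03)/2 × 1 = 21.27
  [6.5→12.5]: (20.03+9.14)/2 × 6 = 87.51
  Sum = 224.2825 mg/L·hr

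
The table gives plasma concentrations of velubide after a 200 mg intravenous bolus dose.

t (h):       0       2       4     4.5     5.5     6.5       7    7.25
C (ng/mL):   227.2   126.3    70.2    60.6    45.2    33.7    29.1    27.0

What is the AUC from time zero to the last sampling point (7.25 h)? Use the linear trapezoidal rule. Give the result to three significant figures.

Trapezoidal AUC_0→7.25:
  [0→2]: (227.2+126.3)/2 × 2 = 353.5
  [2→4]: (126.3+70.2)/2 × 2 = 196.5
  [4→4.5]: (70.2+60.6)/2 × 0.5 = 32.7
  [4.5→5.5]: (60.6+45.2)/2 × 1 = 52.9
  [5.5→6.5]: (45.2+33.7)/2 × 1 = 39.45
  [6.5→7]: (33.7+29.1)/2 × 0.5 = 15.7
  [7→7.25]: (29.1+27.0)/2 × 0.25 = 7.0125
  Sum = 697.7625 ng/mL·h

AUC = 698 ng/mL·h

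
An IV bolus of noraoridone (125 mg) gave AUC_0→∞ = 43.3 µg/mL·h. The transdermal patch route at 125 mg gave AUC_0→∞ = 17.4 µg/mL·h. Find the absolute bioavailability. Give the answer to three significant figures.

F = 0.402

F = (AUC_ev / D_ev) / (AUC_iv / D_iv)
  = (17.4/125) / (43.3/125)
  = 0.1392 / 0.3464 = 0.4018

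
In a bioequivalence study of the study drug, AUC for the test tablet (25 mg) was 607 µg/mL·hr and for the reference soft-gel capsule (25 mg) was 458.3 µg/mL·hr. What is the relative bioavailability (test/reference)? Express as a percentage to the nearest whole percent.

F_rel = (AUC_test/D_test) / (AUC_ref/D_ref)
      = (607/25) / (458.3/25)
      = 24.28 / 18.332 = 1.3245 = 132.45%

F_rel = 132%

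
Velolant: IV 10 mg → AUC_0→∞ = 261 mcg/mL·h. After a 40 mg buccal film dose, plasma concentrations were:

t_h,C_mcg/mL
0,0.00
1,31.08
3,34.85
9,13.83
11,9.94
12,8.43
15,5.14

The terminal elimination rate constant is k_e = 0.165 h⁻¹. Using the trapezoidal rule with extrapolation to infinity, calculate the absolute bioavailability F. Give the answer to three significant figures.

F = 0.299

Trapezoidal AUC_0→15 (buccal film):
  [0→1]: (0.00+31.08)/2 × 1 = 15.54
  [1→3]: (31.08+34.85)/2 × 2 = 65.93
  [3→9]: (34.85+13.83)/2 × 6 = 146.04
  [9→11]: (13.83+9.94)/2 × 2 = 23.77
  [11→12]: (9.94+8.43)/2 × 1 = 9.185
  [12→15]: (8.43+5.14)/2 × 3 = 20.355
  Sum = 280.82 mcg/mL·h
Tail: C_last/k_e = 5.14/0.165 = 31.152
AUC_0→∞ (buccal film) = 280.82 + 31.152 = 311.972 mcg/mL·h
F = (AUC_ev/D_ev)/(AUC_iv/D_iv) = (311.972/40)/(261/10) = 7.7993/26.1 = 0.2988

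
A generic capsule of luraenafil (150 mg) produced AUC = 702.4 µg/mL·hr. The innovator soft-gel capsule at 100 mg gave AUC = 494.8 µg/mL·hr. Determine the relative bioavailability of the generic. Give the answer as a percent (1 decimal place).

F_rel = 94.6%

F_rel = (AUC_test/D_test) / (AUC_ref/D_ref)
      = (702.4/150) / (494.8/100)
      = 4.68267 / 4.948 = 0.9464 = 94.64%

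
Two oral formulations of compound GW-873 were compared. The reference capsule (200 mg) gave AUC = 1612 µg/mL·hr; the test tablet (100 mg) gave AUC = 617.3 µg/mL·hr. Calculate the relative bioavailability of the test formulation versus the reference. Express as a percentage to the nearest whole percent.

F_rel = (AUC_test/D_test) / (AUC_ref/D_ref)
      = (617.3/100) / (1612/200)
      = 6.173 / 8.06 = 0.7659 = 76.59%

F_rel = 77%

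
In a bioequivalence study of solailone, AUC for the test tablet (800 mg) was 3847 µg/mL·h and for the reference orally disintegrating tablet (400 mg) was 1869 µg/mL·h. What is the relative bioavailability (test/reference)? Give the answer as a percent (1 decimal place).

F_rel = (AUC_test/D_test) / (AUC_ref/D_ref)
      = (3847/800) / (1869/400)
      = 4.80875 / 4.6725 = 1.0292 = 102.92%

F_rel = 102.9%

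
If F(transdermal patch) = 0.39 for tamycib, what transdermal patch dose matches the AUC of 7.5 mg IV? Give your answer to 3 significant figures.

For equal systemic exposure: F × D_ev = D_iv
D_ev = D_iv / F = 7.5 / 0.39 = 19.2308 mg

D_transdermal = 19.2 mg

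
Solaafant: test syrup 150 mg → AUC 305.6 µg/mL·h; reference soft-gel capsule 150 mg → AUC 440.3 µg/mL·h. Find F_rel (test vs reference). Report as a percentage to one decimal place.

F_rel = (AUC_test/D_test) / (AUC_ref/D_ref)
      = (305.6/150) / (440.3/150)
      = 2.03733 / 2.93533 = 0.6941 = 69.41%

F_rel = 69.4%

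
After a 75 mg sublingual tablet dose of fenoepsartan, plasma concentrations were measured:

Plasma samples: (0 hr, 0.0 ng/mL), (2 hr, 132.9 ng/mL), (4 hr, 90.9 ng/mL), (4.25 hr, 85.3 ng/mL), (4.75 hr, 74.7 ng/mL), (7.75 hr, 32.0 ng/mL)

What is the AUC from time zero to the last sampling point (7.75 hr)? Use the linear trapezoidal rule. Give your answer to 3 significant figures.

Trapezoidal AUC_0→7.75:
  [0→2]: (0.0+132.9)/2 × 2 = 132.9
  [2→4]: (132.9+90.9)/2 × 2 = 223.8
  [4→4.25]: (90.9+85.3)/2 × 0.25 = 22.025
  [4.25→4.75]: (85.3+74.7)/2 × 0.5 = 40.0
  [4.75→7.75]: (74.7+32.0)/2 × 3 = 160.05
  Sum = 578.775 ng/mL·hr

AUC = 579 ng/mL·hr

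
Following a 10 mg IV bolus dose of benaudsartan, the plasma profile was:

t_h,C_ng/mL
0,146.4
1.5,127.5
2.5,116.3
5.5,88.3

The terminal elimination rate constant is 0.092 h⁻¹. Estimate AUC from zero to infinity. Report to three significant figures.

AUC = 1590 ng/mL·h

Trapezoidal AUC_0→5.5:
  [0→1.5]: (146.4+127.5)/2 × 1.5 = 205.425
  [1.5→2.5]: (127.5+116.3)/2 × 1 = 121.9
  [2.5→5.5]: (116.3+88.3)/2 × 3 = 306.9
  Sum = 634.225 ng/mL·h
Extrapolated tail: C_last / k_e = 88.3 / 0.092 = 959.783
AUC_0→∞ = 634.225 + 959.783 = 1594.008 ng/mL·h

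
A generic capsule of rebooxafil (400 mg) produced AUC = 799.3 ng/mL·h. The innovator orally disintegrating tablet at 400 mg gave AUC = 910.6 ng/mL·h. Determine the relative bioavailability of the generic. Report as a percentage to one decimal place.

F_rel = (AUC_test/D_test) / (AUC_ref/D_ref)
      = (799.3/400) / (910.6/400)
      = 1.99825 / 2.2765 = 0.8778 = 87.78%

F_rel = 87.8%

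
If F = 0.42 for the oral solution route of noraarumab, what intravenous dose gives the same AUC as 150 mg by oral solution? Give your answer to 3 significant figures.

D_iv = 63.0 mg

Systemic exposure from an extravascular dose = F × D_ev, so the equivalent IV dose is F × D_ev.
D_iv = F × D_ev = 0.42 × 150 = 63 mg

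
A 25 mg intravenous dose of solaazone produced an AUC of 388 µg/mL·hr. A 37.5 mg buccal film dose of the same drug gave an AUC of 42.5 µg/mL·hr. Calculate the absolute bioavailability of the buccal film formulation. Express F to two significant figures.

F = 0.073

F = (AUC_ev / D_ev) / (AUC_iv / D_iv)
  = (42.5/37.5) / (388/25)
  = 1.13333 / 15.52 = 0.0730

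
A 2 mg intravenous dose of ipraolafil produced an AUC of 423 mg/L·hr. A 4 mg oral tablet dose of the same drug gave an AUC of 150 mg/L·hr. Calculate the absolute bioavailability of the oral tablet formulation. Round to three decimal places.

F = 0.177

F = (AUC_ev / D_ev) / (AUC_iv / D_iv)
  = (150/4) / (423/2)
  = 37.5 / 211.5 = 0.1773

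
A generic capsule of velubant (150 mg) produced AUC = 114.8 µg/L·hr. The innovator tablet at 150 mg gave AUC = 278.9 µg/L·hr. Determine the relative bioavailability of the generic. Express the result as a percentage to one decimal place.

F_rel = 41.2%

F_rel = (AUC_test/D_test) / (AUC_ref/D_ref)
      = (114.8/150) / (278.9/150)
      = 0.765333 / 1.85933 = 0.4116 = 41.16%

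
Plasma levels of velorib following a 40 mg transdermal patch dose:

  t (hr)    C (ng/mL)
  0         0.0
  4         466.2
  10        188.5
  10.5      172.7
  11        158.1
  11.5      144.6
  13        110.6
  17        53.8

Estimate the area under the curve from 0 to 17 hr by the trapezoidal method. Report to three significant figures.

AUC = 3670 ng/mL·hr

Trapezoidal AUC_0→17:
  [0→4]: (0.0+466.2)/2 × 4 = 932.4
  [4→10]: (466.2+188.5)/2 × 6 = 1964.1
  [10→10.5]: (188.5+172.7)/2 × 0.5 = 90.3
  [10.5→11]: (172.7+158.1)/2 × 0.5 = 82.7
  [11→11.5]: (158.1+144.6)/2 × 0.5 = 75.675
  [11.5→13]: (144.6+110.6)/2 × 1.5 = 191.4
  [13→17]: (110.6+53.8)/2 × 4 = 328.8
  Sum = 3665.375 ng/mL·hr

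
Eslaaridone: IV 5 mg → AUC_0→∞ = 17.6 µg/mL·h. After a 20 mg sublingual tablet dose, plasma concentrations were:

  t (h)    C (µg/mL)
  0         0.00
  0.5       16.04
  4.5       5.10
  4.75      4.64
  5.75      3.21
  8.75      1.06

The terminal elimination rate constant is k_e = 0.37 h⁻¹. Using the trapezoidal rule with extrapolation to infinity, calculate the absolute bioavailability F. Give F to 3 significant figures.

F = 0.862

Trapezoidal AUC_0→8.75 (sublingual tablet):
  [0→0.5]: (0.00+16.04)/2 × 0.5 = 4.01
  [0.5→4.5]: (16.04+5.10)/2 × 4 = 42.28
  [4.5→4.75]: (5.10+4.64)/2 × 0.25 = 1.2175
  [4.75→5.75]: (4.64+3.21)/2 × 1 = 3.925
  [5.75→8.75]: (3.21+1.06)/2 × 3 = 6.405
  Sum = 57.8375 µg/mL·h
Tail: C_last/k_e = 1.06/0.37 = 2.865
AUC_0→∞ (sublingual tablet) = 57.8375 + 2.865 = 60.7025 µg/mL·h
F = (AUC_ev/D_ev)/(AUC_iv/D_iv) = (60.7025/20)/(17.6/5) = 3.035125/3.52 = 0.8623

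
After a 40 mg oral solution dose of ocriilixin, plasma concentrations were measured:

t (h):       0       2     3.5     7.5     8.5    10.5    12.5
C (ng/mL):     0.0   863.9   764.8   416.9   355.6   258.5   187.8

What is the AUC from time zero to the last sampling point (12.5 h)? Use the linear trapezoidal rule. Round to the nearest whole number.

AUC = 5895 ng/mL·h

Trapezoidal AUC_0→12.5:
  [0→2]: (0.0+863.9)/2 × 2 = 863.9
  [2→3.5]: (863.9+764.8)/2 × 1.5 = 1221.525
  [3.5→7.5]: (764.8+416.9)/2 × 4 = 2363.4
  [7.5→8.5]: (416.9+355.6)/2 × 1 = 386.25
  [8.5→10.5]: (355.6+258.5)/2 × 2 = 614.1
  [10.5→12.5]: (258.5+187.8)/2 × 2 = 446.3
  Sum = 5895.475 ng/mL·h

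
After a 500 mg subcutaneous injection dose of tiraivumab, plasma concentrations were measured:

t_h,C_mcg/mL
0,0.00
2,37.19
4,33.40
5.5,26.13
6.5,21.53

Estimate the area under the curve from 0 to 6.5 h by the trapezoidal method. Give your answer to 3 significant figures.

AUC = 176 mcg/mL·h

Trapezoidal AUC_0→6.5:
  [0→2]: (0.00+37.19)/2 × 2 = 37.19
  [2→4]: (37.19+33.40)/2 × 2 = 70.59
  [4→5.5]: (33.40+26.13)/2 × 1.5 = 44.6475
  [5.5→6.5]: (26.13+21.53)/2 × 1 = 23.83
  Sum = 176.2575 mcg/mL·h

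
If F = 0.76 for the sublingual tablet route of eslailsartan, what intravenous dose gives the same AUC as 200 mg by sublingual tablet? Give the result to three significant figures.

Systemic exposure from an extravascular dose = F × D_ev, so the equivalent IV dose is F × D_ev.
D_iv = F × D_ev = 0.76 × 200 = 152 mg

D_iv = 152 mg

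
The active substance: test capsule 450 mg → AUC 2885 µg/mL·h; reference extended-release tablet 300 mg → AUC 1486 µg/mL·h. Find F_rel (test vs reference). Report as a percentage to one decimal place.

F_rel = 129.4%

F_rel = (AUC_test/D_test) / (AUC_ref/D_ref)
      = (2885/450) / (1486/300)
      = 6.41111 / 4.95333 = 1.2943 = 129.43%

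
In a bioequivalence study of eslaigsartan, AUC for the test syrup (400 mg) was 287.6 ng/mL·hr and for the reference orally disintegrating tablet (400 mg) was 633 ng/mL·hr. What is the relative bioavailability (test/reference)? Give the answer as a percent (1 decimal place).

F_rel = 45.4%

F_rel = (AUC_test/D_test) / (AUC_ref/D_ref)
      = (287.6/400) / (633/400)
      = 0.719 / 1.5825 = 0.4543 = 45.43%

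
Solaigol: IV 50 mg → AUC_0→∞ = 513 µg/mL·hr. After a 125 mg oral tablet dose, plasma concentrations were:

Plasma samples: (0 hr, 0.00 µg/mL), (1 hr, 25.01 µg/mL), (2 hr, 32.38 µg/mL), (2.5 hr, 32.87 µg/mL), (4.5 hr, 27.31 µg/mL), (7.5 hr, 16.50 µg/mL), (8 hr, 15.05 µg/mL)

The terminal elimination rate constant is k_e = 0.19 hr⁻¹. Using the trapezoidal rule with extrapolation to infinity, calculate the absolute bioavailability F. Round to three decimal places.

F = 0.211

Trapezoidal AUC_0→8 (oral tablet):
  [0→1]: (0.00+25.01)/2 × 1 = 12.505
  [1→2]: (25.01+32.38)/2 × 1 = 28.695
  [2→2.5]: (32.38+32.87)/2 × 0.5 = 16.3125
  [2.5→4.5]: (32.87+27.31)/2 × 2 = 60.18
  [4.5→7.5]: (27.31+16.50)/2 × 3 = 65.715
  [7.5→8]: (16.50+15.05)/2 × 0.5 = 7.8875
  Sum = 191.295 µg/mL·hr
Tail: C_last/k_e = 15.05/0.19 = 79.211
AUC_0→∞ (oral tablet) = 191.295 + 79.211 = 270.506 µg/mL·hr
F = (AUC_ev/D_ev)/(AUC_iv/D_iv) = (270.506/125)/(513/50) = 2.164048/10.26 = 0.2109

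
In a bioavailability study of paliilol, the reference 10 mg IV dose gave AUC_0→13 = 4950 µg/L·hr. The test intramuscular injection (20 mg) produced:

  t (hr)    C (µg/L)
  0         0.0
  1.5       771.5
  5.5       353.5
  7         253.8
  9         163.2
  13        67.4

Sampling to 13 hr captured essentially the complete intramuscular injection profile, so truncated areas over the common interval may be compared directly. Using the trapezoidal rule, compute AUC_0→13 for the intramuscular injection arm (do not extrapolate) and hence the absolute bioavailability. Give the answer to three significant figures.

F = 0.420

Trapezoidal AUC_0→13 (intramuscular injection):
  [0→1.5]: (0.0+771.5)/2 × 1.5 = 578.625
  [1.5→5.5]: (771.5+353.5)/2 × 4 = 2250.0
  [5.5→7]: (353.5+253.8)/2 × 1.5 = 455.475
  [7→9]: (253.8+163.2)/2 × 2 = 417.0
  [9→13]: (163.2+67.4)/2 × 4 = 461.2
  Sum = 4162.3 µg/L·hr
F = (AUC_ev/D_ev)/(AUC_iv/D_iv) = (4162.3/20)/(4950/10) = 208.115/495 = 0.4204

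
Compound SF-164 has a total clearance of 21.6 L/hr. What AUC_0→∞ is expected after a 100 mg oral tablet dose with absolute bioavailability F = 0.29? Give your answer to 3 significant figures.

AUC = 1.34 mg/L·hr

AUC_0→∞ = F × Dose / CL
        = 0.29 × 100 / 21.6 = 1.34259 mg/L·hr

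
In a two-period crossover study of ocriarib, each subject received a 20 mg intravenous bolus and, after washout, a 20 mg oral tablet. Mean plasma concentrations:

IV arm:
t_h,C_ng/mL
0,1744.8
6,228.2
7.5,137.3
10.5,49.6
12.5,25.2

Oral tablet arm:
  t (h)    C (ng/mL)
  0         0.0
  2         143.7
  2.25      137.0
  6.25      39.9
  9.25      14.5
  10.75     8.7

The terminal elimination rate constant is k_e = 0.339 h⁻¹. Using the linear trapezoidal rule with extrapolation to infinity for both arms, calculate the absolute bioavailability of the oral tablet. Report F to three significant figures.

F = 0.0992

Trapezoidal AUC_0→12.5 (IV):
  [0→6]: (1744.8+228.2)/2 × 6 = 5919.0
  [6→7.5]: (228.2+137.3)/2 × 1.5 = 274.125
  [7.5→10.5]: (137.3+49.6)/2 × 3 = 280.35
  [10.5→12.5]: (49.6+25.2)/2 × 2 = 74.8
  Sum = 6548.275 ng/mL·h
IV tail: 25.2/0.339 = 74.336; AUC_iv,0→∞ = 6548.275 + 74.336 = 6622.611 ng/mL·h
Trapezoidal AUC_0→10.75 (oral tablet):
  [0→2]: (0.0+143.7)/2 × 2 = 143.7
  [2→2.25]: (143.7+137.0)/2 × 0.25 = 35.0875
  [2.25→6.25]: (137.0+39.9)/2 × 4 = 353.8
  [6.25→9.25]: (39.9+14.5)/2 × 3 = 81.6
  [9.25→10.75]: (14.5+8.7)/2 × 1.5 = 17.4
  Sum = 631.5875 ng/mL·h
oral tablet tail: 8.7/0.339 = 25.664; AUC_ev,0→∞ = 631.5875 + 25.664 = 657.2515 ng/mL·h
F = (AUC_ev/D_ev)/(AUC_iv/D_iv) = (657.2515/20)/(6622.611/20) = 32.862575/331.13055 = 0.0992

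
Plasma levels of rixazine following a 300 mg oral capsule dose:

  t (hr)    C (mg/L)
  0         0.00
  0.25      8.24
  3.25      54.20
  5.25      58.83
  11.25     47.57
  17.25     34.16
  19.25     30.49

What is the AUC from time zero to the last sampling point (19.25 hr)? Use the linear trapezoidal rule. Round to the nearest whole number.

AUC = 837 mg/L·hr

Trapezoidal AUC_0→19.25:
  [0→0.25]: (0.00+8.24)/2 × 0.25 = 1.03
  [0.25→3.25]: (8.24+54.20)/2 × 3 = 93.66
  [3.25→5.25]: (54.20+58.83)/2 × 2 = 113.03
  [5.25→11.25]: (58.83+47.57)/2 × 6 = 319.2
  [11.25→17.25]: (47.57+34.16)/2 × 6 = 245.19
  [17.25→19.25]: (34.16+30.49)/2 × 2 = 64.65
  Sum = 836.76 mg/L·hr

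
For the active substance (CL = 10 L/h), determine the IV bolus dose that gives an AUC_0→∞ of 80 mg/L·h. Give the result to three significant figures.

Dose = 800 mg

Dose_iv = CL × AUC_0→∞
     = 10 × 80 = 800 mg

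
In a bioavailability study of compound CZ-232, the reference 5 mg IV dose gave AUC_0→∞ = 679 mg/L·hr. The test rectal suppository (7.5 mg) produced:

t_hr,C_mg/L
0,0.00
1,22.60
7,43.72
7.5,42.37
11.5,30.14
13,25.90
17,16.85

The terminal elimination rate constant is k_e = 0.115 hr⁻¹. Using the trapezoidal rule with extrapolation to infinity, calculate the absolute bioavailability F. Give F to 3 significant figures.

Trapezoidal AUC_0→17 (rectal suppository):
  [0→1]: (0.00+22.60)/2 × 1 = 11.3
  [1→7]: (22.60+43.72)/2 × 6 = 198.96
  [7→7.5]: (43.72+42.37)/2 × 0.5 = 21.5225
  [7.5→11.5]: (42.37+30.14)/2 × 4 = 145.02
  [11.5→13]: (30.14+25.90)/2 × 1.5 = 42.03
  [13→17]: (25.90+16.85)/2 × 4 = 85.5
  Sum = 504.3325 mg/L·hr
Tail: C_last/k_e = 16.85/0.115 = 146.522
AUC_0→∞ (rectal suppository) = 504.3325 + 146.522 = 650.8545 mg/L·hr
F = (AUC_ev/D_ev)/(AUC_iv/D_iv) = (650.8545/7.5)/(679/5) = 86.7806/135.8 = 0.6390

F = 0.639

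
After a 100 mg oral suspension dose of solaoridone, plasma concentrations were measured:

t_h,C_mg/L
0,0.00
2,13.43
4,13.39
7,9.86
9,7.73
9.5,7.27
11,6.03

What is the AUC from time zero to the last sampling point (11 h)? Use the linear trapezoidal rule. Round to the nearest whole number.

AUC = 106 mg/L·h

Trapezoidal AUC_0→11:
  [0→2]: (0.00+13.43)/2 × 2 = 13.43
  [2→4]: (13.43+13.39)/2 × 2 = 26.82
  [4→7]: (13.39+9.86)/2 × 3 = 34.875
  [7→9]: (9.86+7.73)/2 × 2 = 17.59
  [9→9.5]: (7.73+7.27)/2 × 0.5 = 3.75
  [9.5→11]: (7.27+6.03)/2 × 1.5 = 9.975
  Sum = 106.44 mg/L·h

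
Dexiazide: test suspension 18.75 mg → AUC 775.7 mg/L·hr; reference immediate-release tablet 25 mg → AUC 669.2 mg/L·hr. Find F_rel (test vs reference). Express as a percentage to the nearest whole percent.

F_rel = (AUC_test/D_test) / (AUC_ref/D_ref)
      = (775.7/18.75) / (669.2/25)
      = 41.3707 / 26.768 = 1.5455 = 154.55%

F_rel = 155%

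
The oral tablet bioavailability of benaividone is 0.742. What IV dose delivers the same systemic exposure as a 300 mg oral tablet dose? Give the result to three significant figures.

D_iv = 223 mg

Systemic exposure from an extravascular dose = F × D_ev, so the equivalent IV dose is F × D_ev.
D_iv = F × D_ev = 0.742 × 300 = 222.6 mg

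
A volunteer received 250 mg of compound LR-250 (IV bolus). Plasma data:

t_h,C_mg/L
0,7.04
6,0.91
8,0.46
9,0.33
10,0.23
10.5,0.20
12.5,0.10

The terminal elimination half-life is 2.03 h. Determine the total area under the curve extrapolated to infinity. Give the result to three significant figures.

AUC = 26.6 mg/L·h

Trapezoidal AUC_0→12.5:
  [0→6]: (7.04+0.91)/2 × 6 = 23.85
  [6→8]: (0.91+0.46)/2 × 2 = 1.37
  [8→9]: (0.46+0.33)/2 × 1 = 0.395
  [9→10]: (0.33+0.23)/2 × 1 = 0.28
  [10→10.5]: (0.23+0.20)/2 × 0.5 = 0.1075
  [10.5→12.5]: (0.20+0.10)/2 × 2 = 0.3
  Sum = 26.3025 mg/L·h
k_e = ln2 / t½ = 0.693147 / 2.03 = 0.3415 h^-1
Extrapolated tail: C_last / k_e = 0.10 / 0.3415 = 0.293
AUC_0→∞ = 26.3025 + 0.293 = 26.5955 mg/L·h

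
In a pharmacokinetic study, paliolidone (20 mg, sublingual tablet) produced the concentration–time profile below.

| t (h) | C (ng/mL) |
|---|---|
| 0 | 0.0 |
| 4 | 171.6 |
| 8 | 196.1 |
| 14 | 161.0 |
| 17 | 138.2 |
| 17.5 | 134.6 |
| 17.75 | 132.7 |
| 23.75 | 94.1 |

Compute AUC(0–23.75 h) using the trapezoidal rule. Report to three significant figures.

Trapezoidal AUC_0→23.75:
  [0→4]: (0.0+171.6)/2 × 4 = 343.2
  [4→8]: (171.6+196.1)/2 × 4 = 735.4
  [8→14]: (196.1+161.0)/2 × 6 = 1071.3
  [14→17]: (161.0+138.2)/2 × 3 = 448.8
  [17→17.5]: (138.2+134.6)/2 × 0.5 = 68.2
  [17.5→17.75]: (134.6+132.7)/2 × 0.25 = 33.4125
  [17.75→23.75]: (132.7+94.1)/2 × 6 = 680.4
  Sum = 3380.7125 ng/mL·h

AUC = 3380 ng/mL·h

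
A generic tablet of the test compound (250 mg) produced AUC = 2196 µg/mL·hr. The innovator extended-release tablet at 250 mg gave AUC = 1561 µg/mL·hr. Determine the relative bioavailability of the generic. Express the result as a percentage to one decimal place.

F_rel = (AUC_test/D_test) / (AUC_ref/D_ref)
      = (2196/250) / (1561/250)
      = 8.784 / 6.244 = 1.4068 = 140.68%

F_rel = 140.7%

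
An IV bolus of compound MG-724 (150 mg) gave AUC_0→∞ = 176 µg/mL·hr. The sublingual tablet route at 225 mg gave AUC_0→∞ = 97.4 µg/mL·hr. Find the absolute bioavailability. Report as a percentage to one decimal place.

F = 36.9%

F = (AUC_ev / D_ev) / (AUC_iv / D_iv)
  = (97.4/225) / (176/150)
  = 0.432889 / 1.17333 = 0.3689
  = 36.89%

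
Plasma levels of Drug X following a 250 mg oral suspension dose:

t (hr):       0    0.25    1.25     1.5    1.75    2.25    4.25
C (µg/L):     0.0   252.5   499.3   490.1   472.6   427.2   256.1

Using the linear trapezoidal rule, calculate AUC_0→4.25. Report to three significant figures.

AUC = 1560 µg/L·hr

Trapezoidal AUC_0→4.25:
  [0→0.25]: (0.0+252.5)/2 × 0.25 = 31.5625
  [0.25→1.25]: (252.5+499.3)/2 × 1 = 375.9
  [1.25→1.5]: (499.3+490.1)/2 × 0.25 = 123.675
  [1.5→1.75]: (490.1+472.6)/2 × 0.25 = 120.3375
  [1.75→2.25]: (472.6+427.2)/2 × 0.5 = 224.95
  [2.25→4.25]: (427.2+256.1)/2 × 2 = 683.3
  Sum = 1559.725 µg/L·hr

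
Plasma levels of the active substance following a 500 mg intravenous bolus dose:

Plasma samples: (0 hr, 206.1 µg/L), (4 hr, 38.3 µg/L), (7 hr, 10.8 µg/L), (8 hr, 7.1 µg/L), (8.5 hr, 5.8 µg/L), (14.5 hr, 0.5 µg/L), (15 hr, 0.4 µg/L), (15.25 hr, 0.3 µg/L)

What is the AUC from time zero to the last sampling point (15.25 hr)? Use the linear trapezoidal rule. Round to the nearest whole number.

AUC = 594 µg/L·hr

Trapezoidal AUC_0→15.25:
  [0→4]: (206.1+38.3)/2 × 4 = 488.8
  [4→7]: (38.3+10.8)/2 × 3 = 73.65
  [7→8]: (10.8+7.1)/2 × 1 = 8.95
  [8→8.5]: (7.1+5.8)/2 × 0.5 = 3.225
  [8.5→14.5]: (5.8+0.5)/2 × 6 = 18.9
  [14.5→15]: (0.5+0.4)/2 × 0.5 = 0.225
  [15→15.25]: (0.4+0.3)/2 × 0.25 = 0.0875
  Sum = 593.8375 µg/L·hr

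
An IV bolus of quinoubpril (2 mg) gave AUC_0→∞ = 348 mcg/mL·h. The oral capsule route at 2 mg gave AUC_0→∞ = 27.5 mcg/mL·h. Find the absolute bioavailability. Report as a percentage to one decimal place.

F = (AUC_ev / D_ev) / (AUC_iv / D_iv)
  = (27.5/2) / (348/2)
  = 13.75 / 174 = 0.0790
  = 7.90%

F = 7.9%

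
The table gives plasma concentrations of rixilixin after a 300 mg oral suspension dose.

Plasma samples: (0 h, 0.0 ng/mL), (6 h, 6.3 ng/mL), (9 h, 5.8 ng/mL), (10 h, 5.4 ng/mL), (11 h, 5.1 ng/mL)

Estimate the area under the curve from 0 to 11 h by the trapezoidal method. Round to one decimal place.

AUC = 47.9 ng/mL·h

Trapezoidal AUC_0→11:
  [0→6]: (0.0+6.3)/2 × 6 = 18.9
  [6→9]: (6.3+5.8)/2 × 3 = 18.15
  [9→10]: (5.8+5.4)/2 × 1 = 5.6
  [10→11]: (5.4+5.1)/2 × 1 = 5.25
  Sum = 47.9 ng/mL·h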